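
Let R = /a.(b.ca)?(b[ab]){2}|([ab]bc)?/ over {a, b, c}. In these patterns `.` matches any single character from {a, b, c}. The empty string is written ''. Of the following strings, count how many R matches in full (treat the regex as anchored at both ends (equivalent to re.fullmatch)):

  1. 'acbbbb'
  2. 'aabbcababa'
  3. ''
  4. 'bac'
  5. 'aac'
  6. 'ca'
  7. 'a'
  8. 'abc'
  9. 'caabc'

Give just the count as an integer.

1 → match
2 → match
3 → match
4 → no match
5 → no match
6 → no match
7 → no match
8 → match
9 → no match
Total matched: 4

4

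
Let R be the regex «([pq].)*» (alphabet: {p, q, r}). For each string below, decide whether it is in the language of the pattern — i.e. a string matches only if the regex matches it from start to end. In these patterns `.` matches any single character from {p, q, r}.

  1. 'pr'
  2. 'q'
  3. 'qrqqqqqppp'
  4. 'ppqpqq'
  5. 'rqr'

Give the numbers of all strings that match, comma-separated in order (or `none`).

1 → match
2 → no match
3 → match
4 → match
5 → no match

1, 3, 4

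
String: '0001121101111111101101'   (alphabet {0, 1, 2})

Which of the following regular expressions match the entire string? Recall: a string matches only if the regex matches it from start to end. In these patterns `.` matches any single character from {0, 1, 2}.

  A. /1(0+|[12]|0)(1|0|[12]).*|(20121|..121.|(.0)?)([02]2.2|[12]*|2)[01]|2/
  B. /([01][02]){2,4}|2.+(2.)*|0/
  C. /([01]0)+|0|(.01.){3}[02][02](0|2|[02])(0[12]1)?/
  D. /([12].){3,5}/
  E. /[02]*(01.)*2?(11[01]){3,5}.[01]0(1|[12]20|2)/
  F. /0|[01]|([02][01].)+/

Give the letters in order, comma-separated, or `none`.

E

A → no match
B → no match
C → no match
D → no match
E → match
F → no match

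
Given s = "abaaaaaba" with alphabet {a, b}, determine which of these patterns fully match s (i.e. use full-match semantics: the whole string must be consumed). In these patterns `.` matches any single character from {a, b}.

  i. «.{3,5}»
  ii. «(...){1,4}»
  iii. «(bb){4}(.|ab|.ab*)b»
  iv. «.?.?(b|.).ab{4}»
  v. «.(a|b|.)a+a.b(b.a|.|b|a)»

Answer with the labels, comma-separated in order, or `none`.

ii, v

i → no match
ii → match
iii → no match — must start with "bb"
iv → no match — must end with "b"
v → match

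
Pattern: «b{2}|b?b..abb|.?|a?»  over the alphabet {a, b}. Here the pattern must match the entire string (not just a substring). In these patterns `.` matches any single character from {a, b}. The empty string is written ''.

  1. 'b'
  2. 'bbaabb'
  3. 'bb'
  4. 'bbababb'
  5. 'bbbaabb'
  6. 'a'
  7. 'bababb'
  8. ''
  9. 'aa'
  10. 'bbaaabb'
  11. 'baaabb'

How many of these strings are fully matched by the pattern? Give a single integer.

1 → match
2 → match
3 → match
4 → match
5 → match
6 → match
7 → match
8 → match
9 → no match
10 → match
11 → match
Total matched: 10

10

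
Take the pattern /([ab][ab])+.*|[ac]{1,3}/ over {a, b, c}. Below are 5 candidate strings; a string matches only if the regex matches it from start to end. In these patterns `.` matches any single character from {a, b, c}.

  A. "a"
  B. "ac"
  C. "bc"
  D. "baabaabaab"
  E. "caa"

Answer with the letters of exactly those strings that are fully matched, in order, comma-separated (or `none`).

A → match
B → match
C → no match
D → match
E → match

A, B, D, E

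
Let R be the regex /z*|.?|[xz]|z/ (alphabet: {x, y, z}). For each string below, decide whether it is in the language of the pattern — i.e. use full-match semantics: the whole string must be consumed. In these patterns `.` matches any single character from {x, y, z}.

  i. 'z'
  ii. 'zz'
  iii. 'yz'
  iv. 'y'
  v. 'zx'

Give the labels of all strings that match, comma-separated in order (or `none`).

i, ii, iv

i → match
ii → match
iii → no match
iv → match
v → no match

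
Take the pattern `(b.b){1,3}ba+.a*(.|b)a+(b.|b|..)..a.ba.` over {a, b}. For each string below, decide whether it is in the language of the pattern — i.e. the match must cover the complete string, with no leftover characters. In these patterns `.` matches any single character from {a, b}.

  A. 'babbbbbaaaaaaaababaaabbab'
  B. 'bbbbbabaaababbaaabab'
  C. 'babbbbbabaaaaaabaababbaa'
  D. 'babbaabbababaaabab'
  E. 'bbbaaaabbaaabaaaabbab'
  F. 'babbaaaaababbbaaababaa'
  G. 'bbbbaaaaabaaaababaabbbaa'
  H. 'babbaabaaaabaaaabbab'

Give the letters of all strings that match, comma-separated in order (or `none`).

A, C, D, H

A → match
B → no match
C → match
D → match
E → no match
F → no match
G → no match
H → match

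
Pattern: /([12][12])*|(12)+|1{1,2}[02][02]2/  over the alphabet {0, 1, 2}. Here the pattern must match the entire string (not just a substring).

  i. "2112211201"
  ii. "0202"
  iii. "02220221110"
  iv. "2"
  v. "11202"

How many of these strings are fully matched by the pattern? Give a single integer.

1

i → no match
ii → no match
iii → no match
iv → no match
v → match
Total matched: 1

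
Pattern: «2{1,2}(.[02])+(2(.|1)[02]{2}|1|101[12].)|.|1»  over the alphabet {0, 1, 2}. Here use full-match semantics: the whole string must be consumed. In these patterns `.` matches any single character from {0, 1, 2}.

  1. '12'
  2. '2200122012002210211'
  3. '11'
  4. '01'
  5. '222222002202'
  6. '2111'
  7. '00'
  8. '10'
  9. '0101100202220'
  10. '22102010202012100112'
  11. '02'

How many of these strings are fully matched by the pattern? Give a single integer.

1 → no match
2 → no match
3 → no match
4 → no match
5 → match
6 → no match
7 → no match
8 → no match
9 → no match
10 → no match
11 → no match
Total matched: 1

1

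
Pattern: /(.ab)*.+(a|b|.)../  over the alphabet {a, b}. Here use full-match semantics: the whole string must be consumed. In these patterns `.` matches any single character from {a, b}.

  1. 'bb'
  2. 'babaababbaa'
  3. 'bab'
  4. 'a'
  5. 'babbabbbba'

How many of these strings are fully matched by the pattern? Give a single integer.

1 → no match
2 → match
3 → no match
4 → no match
5 → match
Total matched: 2

2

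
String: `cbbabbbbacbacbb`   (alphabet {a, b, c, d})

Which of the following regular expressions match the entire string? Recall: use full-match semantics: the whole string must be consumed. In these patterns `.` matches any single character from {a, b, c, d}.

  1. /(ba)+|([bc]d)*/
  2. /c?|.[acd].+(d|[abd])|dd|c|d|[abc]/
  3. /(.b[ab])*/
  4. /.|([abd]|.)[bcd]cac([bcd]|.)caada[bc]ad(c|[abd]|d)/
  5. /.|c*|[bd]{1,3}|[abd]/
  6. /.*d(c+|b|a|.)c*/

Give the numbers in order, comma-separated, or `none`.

1 → no match
2 → no match
3 → match
4 → no match
5 → no match
6 → no match

3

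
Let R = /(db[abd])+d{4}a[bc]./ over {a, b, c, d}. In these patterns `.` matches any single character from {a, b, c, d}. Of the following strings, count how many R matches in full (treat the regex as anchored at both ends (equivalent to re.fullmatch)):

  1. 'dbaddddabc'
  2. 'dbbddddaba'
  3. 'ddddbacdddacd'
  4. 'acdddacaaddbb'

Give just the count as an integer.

1 → match
2 → match
3 → no match — must start with 'db'
4 → no match — must start with 'db'
Total matched: 2

2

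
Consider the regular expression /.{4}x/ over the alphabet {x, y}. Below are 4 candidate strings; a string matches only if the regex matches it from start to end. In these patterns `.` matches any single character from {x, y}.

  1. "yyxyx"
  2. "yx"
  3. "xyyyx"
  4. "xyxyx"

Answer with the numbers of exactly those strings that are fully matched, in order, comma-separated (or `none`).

1. "yyxyx" → match
2. "yx" → no match
3. "xyyyx" → match
4. "xyxyx" → match

1, 3, 4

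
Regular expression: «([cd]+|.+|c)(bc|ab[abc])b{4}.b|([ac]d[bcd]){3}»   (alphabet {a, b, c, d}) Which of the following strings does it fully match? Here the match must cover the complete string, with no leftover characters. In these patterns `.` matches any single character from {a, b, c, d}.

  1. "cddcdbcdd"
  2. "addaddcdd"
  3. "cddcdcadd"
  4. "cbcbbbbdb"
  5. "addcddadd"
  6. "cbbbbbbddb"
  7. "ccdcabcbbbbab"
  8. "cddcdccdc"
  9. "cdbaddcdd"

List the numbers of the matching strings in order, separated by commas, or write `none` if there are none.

1, 2, 3, 4, 5, 7, 8, 9

1 → match
2 → match
3 → match
4 → match
5 → match
6 → no match
7 → match
8 → match
9 → match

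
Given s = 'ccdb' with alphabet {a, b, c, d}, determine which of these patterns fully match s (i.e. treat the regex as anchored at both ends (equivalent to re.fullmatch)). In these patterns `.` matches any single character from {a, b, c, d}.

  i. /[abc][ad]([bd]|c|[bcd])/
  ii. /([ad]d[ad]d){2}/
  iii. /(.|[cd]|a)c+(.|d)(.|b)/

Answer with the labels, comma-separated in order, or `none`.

iii

i → no match
ii → no match — must end with 'd'
iii → match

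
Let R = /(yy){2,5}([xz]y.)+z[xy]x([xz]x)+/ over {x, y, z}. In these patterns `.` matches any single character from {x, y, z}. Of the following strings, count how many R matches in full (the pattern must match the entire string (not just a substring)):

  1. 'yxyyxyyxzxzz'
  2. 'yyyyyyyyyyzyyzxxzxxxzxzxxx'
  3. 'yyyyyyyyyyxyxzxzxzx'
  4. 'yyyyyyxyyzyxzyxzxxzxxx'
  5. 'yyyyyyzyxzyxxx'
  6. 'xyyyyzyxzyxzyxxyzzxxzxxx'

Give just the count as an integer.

3

1 → no match — must start with 'yy'
2 → match
3 → no match
4 → match
5 → match
6 → no match — must start with 'yy'
Total matched: 3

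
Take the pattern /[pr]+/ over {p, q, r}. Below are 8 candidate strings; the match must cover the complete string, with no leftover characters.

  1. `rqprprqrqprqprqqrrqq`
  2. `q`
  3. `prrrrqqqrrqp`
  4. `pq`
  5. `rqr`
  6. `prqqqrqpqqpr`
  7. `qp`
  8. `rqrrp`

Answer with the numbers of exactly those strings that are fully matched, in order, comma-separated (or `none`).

none

1 → no match
2 → no match
3 → no match
4 → no match
5 → no match
6 → no match
7 → no match
8 → no match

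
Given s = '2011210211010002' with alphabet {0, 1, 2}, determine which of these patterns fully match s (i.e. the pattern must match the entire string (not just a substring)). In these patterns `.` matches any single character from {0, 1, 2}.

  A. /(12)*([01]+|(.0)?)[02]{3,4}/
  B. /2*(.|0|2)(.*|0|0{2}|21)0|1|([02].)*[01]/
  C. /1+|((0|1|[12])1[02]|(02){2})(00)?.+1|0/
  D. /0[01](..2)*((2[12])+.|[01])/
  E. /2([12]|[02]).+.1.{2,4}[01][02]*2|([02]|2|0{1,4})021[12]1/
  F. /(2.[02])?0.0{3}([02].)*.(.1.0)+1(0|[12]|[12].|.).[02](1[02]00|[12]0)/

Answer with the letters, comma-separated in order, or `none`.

A → no match
B → no match
C → no match
D → no match — must start with '0'
E → match
F → no match

E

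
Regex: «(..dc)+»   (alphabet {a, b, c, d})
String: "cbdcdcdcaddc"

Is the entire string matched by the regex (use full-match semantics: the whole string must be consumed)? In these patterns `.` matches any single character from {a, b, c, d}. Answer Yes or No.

Yes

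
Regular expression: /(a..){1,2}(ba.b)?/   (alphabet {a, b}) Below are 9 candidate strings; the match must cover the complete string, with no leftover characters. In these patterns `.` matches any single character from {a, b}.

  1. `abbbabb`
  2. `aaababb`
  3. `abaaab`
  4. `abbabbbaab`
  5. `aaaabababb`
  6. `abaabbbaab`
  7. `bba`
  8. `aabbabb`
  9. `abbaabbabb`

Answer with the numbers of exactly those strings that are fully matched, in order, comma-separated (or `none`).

1, 2, 3, 4, 5, 6, 8, 9

1 → match
2 → match
3 → match
4 → match
5 → match
6 → match
7 → no match — must start with `a`
8 → match
9 → match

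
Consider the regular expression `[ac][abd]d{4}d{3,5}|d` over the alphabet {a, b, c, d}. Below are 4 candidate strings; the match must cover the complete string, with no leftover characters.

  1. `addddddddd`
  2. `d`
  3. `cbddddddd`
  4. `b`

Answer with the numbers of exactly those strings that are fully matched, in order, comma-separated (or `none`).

1, 2, 3

1. `addddddddd` → match
2. `d` → match
3. `cbddddddd` → match
4. `b` → no match — must end with `d`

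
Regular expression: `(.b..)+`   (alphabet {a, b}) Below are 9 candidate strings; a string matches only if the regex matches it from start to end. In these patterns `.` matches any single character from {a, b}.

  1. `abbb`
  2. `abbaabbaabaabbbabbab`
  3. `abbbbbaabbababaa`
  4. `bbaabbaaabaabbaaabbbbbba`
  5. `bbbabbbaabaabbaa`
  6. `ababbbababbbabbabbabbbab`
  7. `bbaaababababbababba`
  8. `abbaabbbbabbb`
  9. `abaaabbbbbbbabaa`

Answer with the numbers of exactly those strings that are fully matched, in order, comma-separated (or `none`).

1. `abbb` → match
2 → match
3 → match
4 → match
5 → match
6 → match
7 → no match
8 → no match
9 → match

1, 2, 3, 4, 5, 6, 9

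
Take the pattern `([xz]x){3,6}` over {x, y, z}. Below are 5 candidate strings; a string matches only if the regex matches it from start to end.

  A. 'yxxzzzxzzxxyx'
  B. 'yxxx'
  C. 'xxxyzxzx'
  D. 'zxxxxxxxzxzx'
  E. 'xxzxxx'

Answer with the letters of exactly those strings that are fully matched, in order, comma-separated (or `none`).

A → no match
B → no match
C → no match
D → match
E → match

D, E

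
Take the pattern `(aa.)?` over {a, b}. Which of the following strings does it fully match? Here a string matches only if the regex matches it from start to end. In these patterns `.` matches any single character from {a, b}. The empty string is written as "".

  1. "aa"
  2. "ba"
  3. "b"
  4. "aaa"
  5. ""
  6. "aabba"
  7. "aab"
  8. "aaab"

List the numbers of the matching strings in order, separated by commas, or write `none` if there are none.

1. "aa" → no match
2. "ba" → no match
3. "b" → no match
4. "aaa" → match
5. "" → match
6. "aabba" → no match
7. "aab" → match
8. "aaab" → no match

4, 5, 7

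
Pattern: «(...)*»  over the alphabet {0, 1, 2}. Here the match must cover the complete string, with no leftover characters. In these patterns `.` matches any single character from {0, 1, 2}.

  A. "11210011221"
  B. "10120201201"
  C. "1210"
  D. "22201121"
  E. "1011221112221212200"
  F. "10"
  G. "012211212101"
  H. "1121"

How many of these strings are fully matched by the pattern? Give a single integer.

A. "11210011221" → no match
B. "10120201201" → no match
C. "1210" → no match
D. "22201121" → no match
E → no match
F. "10" → no match
G. "012211212101" → match
H. "1121" → no match
Total matched: 1

1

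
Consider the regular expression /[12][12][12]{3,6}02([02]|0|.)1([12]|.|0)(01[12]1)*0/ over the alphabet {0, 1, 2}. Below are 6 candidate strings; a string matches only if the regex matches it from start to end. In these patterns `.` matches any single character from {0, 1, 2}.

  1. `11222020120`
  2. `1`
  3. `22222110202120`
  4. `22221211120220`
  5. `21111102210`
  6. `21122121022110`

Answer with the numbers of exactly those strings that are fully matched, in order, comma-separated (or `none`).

1 → match
2 → no match — must end with `0`
3 → no match
4 → no match
5 → no match
6 → match

1, 6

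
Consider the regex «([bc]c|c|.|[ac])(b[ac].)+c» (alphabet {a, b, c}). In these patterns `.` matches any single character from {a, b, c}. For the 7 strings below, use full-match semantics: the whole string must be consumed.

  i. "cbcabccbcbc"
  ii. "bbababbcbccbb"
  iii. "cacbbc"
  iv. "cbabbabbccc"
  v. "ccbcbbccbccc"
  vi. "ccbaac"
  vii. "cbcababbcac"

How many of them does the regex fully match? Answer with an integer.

5

i. "cbcabccbcbc" → match
ii → no match — must end with "c"
iii. "cacbbc" → no match
iv. "cbabbabbccc" → match
v. "ccbcbbccbccc" → match
vi. "ccbaac" → match
vii. "cbcababbcac" → match
Total matched: 5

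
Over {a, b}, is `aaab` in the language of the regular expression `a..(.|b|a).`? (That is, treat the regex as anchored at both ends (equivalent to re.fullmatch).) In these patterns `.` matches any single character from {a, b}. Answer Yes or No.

No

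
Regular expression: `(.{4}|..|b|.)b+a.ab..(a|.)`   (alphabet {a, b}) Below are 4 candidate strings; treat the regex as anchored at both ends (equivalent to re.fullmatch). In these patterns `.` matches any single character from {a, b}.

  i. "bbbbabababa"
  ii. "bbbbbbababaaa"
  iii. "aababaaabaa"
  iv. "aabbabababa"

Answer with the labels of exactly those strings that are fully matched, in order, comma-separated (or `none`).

i. "bbbbabababa" → match
ii → match
iii. "aababaaabaa" → no match
iv. "aabbabababa" → match

i, ii, iv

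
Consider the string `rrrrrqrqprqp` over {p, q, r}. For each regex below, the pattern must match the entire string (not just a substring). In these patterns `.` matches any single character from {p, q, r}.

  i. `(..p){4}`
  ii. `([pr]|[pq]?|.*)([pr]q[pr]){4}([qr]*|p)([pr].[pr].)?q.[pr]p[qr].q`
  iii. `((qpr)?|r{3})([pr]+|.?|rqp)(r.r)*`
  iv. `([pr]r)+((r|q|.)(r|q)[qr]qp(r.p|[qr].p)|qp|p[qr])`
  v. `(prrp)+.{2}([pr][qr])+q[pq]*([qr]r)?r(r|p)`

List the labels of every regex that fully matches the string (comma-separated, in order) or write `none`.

i → no match
ii → no match — must end with `q`
iii → no match
iv → match
v → no match — must start with `prrp`

iv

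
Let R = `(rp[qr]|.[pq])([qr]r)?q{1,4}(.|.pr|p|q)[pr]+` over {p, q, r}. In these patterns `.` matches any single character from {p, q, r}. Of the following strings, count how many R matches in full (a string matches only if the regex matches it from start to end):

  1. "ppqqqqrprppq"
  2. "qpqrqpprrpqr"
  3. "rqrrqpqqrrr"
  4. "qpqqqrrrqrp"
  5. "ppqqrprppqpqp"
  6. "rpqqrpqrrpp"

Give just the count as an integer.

0

1. "ppqqqqrprppq" → no match
2. "qpqrqpprrpqr" → no match
3. "rqrrqpqqrrr" → no match
4. "qpqqqrrrqrp" → no match
5 → no match
6. "rpqqrpqrrpp" → no match
Total matched: 0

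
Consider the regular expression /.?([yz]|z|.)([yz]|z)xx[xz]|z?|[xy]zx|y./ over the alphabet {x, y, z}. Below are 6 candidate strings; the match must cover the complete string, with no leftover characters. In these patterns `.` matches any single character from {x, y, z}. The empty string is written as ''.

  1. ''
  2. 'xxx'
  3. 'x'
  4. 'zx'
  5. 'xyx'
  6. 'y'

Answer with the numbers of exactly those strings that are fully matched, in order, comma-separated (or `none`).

1

1 → match
2 → no match
3 → no match
4 → no match
5 → no match
6 → no match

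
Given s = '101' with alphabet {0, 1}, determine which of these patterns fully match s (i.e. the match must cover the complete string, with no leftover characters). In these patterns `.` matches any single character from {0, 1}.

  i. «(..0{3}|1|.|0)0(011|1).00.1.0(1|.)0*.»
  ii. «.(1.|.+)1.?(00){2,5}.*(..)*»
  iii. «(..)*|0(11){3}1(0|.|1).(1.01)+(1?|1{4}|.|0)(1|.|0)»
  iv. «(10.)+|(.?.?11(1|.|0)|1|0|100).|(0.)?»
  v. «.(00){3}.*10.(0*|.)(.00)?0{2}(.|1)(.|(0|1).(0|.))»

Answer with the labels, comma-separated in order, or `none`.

iv

i → no match
ii → no match
iii → no match
iv → match
v → no match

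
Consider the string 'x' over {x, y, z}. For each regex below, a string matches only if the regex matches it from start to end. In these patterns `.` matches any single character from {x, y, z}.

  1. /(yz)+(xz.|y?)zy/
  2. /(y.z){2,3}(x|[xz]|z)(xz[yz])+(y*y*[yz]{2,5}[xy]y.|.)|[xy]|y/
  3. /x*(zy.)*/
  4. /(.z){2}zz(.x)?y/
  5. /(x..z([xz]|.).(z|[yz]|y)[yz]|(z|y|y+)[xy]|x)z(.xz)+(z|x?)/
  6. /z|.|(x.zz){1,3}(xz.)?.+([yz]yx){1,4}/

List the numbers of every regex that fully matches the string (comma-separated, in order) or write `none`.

1 → no match — must start with 'yz'
2 → match
3 → match
4 → no match — must end with 'y'
5 → no match
6 → match

2, 3, 6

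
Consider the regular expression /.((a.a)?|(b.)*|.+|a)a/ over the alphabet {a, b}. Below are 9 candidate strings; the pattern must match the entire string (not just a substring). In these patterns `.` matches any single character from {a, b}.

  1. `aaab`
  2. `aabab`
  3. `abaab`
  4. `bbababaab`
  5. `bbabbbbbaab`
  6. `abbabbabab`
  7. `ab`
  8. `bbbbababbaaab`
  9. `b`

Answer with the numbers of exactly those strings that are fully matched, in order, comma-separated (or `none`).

1 → no match — must end with `a`
2 → no match — must end with `a`
3 → no match — must end with `a`
4 → no match — must end with `a`
5 → no match — must end with `a`
6 → no match — must end with `a`
7 → no match — must end with `a`
8 → no match — must end with `a`
9 → no match — must end with `a`

none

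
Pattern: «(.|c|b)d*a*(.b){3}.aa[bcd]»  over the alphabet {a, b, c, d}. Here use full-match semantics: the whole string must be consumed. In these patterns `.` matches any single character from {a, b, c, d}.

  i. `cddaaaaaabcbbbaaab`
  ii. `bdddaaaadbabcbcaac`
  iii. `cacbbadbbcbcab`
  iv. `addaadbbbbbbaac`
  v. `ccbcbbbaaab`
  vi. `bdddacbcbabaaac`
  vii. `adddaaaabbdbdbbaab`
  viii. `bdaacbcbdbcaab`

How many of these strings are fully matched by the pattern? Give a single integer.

i → match
ii → match
iii → no match
iv → match
v → match
vi → match
vii → match
viii → match
Total matched: 7

7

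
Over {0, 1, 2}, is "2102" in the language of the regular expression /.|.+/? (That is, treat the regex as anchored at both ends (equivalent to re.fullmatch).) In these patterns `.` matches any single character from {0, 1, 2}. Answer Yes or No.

Yes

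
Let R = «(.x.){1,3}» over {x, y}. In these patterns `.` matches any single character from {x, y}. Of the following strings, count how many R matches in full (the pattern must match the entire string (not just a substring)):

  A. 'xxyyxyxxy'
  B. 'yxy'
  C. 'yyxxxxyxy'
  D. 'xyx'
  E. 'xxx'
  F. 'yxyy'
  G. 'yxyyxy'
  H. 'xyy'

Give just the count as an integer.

A → match
B → match
C → no match
D → no match
E → match
F → no match
G → match
H → no match
Total matched: 4

4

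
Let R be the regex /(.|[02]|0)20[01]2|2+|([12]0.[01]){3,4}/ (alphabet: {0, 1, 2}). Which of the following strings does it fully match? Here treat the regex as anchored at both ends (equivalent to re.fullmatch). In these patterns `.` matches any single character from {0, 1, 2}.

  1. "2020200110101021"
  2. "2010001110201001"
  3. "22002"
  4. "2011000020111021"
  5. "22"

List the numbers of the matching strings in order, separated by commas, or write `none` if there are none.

1, 3, 5

1 → match
2 → no match
3. "22002" → match
4 → no match
5. "22" → match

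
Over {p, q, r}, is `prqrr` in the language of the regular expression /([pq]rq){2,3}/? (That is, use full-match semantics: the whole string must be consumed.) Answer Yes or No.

Every match must end with `rq`, but `prqrr` does not.

No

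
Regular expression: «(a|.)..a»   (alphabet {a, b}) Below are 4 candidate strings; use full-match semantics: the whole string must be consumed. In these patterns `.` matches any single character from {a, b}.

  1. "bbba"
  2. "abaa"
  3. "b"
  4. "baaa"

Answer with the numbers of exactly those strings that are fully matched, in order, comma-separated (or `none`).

1. "bbba" → match
2. "abaa" → match
3. "b" → no match — must end with "a"
4. "baaa" → match

1, 2, 4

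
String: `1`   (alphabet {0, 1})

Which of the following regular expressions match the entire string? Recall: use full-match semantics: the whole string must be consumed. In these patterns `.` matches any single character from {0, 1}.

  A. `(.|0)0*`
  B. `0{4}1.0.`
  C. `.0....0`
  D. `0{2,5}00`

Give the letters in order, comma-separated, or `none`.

A

A → match
B → no match — must start with `0`
C → no match — must end with `0`
D → no match — must start with `0`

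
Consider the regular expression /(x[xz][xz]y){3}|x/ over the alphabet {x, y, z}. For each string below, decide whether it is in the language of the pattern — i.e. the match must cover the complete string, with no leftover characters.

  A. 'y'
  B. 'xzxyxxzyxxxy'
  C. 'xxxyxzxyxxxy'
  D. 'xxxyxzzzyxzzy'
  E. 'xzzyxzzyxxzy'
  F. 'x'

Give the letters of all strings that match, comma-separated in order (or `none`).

A → no match — must start with 'x'
B → match
C → match
D → no match
E → match
F → match

B, C, E, F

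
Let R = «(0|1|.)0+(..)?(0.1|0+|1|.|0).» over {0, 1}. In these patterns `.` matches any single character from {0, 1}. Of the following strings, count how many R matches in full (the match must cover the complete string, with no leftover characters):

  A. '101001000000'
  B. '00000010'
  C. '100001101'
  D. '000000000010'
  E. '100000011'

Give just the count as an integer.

4

A. '101001000000' → no match
B. '00000010' → match
C. '100001101' → match
D. '000000000010' → match
E. '100000011' → match
Total matched: 4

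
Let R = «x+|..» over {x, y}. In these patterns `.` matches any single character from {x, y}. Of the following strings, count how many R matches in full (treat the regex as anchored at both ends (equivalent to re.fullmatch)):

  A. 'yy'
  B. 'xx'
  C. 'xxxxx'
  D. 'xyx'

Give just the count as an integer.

A → match
B → match
C → match
D → no match
Total matched: 3

3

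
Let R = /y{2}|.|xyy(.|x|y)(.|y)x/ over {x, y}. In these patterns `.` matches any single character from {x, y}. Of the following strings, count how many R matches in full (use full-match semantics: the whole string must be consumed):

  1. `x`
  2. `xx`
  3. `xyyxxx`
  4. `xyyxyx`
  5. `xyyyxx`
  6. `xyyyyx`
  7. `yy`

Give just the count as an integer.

1 → match
2 → no match
3 → match
4 → match
5 → match
6 → match
7 → match
Total matched: 6

6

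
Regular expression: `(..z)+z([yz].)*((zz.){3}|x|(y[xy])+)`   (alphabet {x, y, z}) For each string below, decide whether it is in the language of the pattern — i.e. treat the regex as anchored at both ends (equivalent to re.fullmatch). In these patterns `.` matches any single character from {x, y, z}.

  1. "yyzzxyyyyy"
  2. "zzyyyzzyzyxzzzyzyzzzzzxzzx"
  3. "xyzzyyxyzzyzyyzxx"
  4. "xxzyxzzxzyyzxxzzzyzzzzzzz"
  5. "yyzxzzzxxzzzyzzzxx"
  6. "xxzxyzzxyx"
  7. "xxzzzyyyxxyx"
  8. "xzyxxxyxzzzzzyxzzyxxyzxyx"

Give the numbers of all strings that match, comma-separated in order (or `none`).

1 → no match
2 → no match
3 → no match
4 → no match
5 → no match
6 → no match
7 → no match
8 → no match

none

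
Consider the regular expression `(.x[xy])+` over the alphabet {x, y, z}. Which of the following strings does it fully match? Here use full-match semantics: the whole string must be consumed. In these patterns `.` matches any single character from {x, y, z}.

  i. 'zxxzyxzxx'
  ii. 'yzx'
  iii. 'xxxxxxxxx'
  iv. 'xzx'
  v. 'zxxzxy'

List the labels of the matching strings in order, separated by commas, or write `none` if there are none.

i → no match
ii → no match
iii → match
iv → no match
v → match

iii, v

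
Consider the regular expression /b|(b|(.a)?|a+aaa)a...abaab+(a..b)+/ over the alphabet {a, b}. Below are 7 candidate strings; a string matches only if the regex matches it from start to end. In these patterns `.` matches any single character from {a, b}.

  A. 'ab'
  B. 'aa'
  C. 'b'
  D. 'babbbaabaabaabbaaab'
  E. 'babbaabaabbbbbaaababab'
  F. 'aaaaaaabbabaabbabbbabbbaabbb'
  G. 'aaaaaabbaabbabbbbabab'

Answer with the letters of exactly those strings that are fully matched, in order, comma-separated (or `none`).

A → no match
B → no match — must end with 'b'
C → match
D → no match
E → match
F → no match
G → no match

C, E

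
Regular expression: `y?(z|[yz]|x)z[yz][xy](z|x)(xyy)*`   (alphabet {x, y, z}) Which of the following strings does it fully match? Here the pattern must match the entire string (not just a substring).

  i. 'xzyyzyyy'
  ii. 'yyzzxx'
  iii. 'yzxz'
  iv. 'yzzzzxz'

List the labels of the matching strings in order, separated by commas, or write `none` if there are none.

i → no match
ii → match
iii → no match
iv → no match

ii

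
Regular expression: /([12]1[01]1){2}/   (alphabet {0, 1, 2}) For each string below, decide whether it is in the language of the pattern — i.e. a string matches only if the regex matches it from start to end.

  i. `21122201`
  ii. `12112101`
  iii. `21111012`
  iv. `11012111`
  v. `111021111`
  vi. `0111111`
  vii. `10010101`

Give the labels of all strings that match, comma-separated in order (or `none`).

iv

i → no match
ii → no match
iii → no match — must end with `1`
iv → match
v → no match
vi → no match
vii → no match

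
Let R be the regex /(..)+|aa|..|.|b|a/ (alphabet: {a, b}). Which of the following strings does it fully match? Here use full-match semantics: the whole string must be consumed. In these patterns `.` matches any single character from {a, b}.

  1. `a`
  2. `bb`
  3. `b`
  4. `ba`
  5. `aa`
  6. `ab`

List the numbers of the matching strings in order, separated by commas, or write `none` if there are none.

1, 2, 3, 4, 5, 6

1 → match
2 → match
3 → match
4 → match
5 → match
6 → match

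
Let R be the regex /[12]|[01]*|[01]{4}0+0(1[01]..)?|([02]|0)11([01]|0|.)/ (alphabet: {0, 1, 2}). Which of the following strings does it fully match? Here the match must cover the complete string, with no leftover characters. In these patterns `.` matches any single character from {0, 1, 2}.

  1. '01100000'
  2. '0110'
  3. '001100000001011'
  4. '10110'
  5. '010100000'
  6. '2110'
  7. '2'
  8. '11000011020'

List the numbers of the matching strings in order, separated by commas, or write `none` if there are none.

1, 2, 3, 4, 5, 6, 7

1. '01100000' → match
2. '0110' → match
3 → match
4. '10110' → match
5. '010100000' → match
6. '2110' → match
7. '2' → match
8. '11000011020' → no match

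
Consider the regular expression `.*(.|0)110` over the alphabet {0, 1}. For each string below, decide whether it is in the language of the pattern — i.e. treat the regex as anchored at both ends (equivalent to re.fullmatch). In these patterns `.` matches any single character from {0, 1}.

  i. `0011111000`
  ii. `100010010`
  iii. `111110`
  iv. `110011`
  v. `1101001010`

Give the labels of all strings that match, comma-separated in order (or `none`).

iii

i → no match — must end with `110`
ii → no match — must end with `110`
iii → match
iv → no match — must end with `110`
v → no match — must end with `110`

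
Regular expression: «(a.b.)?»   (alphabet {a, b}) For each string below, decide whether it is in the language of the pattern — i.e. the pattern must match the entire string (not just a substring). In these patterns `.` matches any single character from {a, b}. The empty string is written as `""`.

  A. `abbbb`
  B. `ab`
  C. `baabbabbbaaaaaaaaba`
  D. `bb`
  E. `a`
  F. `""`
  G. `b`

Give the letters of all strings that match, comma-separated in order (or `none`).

A → no match
B → no match
C → no match
D → no match
E → no match
F → match
G → no match

F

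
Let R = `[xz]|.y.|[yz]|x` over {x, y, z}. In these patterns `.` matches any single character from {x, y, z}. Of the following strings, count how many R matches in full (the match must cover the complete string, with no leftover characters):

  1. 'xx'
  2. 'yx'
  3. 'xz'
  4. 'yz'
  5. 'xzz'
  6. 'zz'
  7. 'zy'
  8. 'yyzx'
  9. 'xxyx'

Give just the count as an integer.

0

1 → no match
2 → no match
3 → no match
4 → no match
5 → no match
6 → no match
7 → no match
8 → no match
9 → no match
Total matched: 0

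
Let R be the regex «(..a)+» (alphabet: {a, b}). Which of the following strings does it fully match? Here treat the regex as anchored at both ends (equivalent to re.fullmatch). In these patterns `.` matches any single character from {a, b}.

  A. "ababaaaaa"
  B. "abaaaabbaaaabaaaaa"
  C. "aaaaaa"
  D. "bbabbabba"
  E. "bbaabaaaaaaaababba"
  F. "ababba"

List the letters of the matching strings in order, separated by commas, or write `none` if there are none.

A, B, C, D, E, F

A → match
B → match
C → match
D → match
E → match
F → match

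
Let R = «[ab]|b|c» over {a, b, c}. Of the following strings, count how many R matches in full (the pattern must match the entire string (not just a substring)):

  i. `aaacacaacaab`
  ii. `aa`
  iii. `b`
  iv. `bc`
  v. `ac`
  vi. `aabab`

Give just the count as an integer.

i → no match
ii → no match
iii → match
iv → no match
v → no match
vi → no match
Total matched: 1

1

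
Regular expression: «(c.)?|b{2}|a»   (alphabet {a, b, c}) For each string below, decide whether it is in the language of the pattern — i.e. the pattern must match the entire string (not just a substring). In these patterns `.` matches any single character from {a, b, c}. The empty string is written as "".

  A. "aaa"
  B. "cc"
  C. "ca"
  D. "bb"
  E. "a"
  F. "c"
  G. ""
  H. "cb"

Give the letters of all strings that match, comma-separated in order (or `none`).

A → no match
B → match
C → match
D → match
E → match
F → no match
G → match
H → match

B, C, D, E, G, H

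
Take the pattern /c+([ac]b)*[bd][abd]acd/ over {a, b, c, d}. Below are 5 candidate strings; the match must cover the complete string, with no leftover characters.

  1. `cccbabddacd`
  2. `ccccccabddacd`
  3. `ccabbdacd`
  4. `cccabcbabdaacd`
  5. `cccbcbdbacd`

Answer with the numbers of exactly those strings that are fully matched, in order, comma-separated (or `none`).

1, 2, 3, 4, 5

1 → match
2 → match
3 → match
4 → match
5 → match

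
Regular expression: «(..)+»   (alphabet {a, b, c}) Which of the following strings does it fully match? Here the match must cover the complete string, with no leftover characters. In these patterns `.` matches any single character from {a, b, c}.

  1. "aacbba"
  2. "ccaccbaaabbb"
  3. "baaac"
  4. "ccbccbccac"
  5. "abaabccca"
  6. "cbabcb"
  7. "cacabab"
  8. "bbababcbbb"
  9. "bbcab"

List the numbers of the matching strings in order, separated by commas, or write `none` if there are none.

1, 2, 4, 6, 8

1. "aacbba" → match
2. "ccaccbaaabbb" → match
3. "baaac" → no match
4. "ccbccbccac" → match
5. "abaabccca" → no match
6. "cbabcb" → match
7. "cacabab" → no match
8. "bbababcbbb" → match
9. "bbcab" → no match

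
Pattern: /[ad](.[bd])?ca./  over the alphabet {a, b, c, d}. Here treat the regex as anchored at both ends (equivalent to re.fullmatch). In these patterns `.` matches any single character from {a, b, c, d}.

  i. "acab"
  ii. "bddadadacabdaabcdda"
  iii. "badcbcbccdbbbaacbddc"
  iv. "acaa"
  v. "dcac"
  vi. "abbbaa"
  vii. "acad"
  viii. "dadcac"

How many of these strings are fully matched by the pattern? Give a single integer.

5

i → match
ii → no match
iii → no match
iv → match
v → match
vi → no match
vii → match
viii → match
Total matched: 5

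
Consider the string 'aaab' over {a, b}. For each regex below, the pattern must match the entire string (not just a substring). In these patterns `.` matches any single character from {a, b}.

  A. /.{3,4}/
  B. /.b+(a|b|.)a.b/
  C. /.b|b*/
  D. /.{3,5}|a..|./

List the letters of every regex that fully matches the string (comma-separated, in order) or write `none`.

A, D

A → match
B → no match
C → no match
D → match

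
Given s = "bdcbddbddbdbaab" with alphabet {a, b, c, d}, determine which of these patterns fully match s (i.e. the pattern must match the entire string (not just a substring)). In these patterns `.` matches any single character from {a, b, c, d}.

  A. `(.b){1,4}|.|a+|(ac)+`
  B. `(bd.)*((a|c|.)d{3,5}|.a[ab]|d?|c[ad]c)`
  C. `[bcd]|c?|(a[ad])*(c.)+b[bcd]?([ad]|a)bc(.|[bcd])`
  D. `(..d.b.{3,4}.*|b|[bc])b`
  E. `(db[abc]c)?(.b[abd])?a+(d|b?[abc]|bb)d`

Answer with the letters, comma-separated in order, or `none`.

A → no match
B → match
C → no match
D → no match
E → no match — must end with "d"

B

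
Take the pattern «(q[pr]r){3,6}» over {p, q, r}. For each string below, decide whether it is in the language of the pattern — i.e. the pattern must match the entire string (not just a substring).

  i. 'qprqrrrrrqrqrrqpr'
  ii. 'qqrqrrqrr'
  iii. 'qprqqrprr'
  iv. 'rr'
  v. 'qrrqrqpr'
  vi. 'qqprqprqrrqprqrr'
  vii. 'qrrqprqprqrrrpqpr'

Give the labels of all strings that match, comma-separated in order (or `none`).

i → no match
ii. 'qqrqrrqrr' → no match
iii. 'qprqqrprr' → no match
iv. 'rr' → no match — must start with 'q'
v. 'qrrqrqpr' → no match
vi → no match
vii → no match

none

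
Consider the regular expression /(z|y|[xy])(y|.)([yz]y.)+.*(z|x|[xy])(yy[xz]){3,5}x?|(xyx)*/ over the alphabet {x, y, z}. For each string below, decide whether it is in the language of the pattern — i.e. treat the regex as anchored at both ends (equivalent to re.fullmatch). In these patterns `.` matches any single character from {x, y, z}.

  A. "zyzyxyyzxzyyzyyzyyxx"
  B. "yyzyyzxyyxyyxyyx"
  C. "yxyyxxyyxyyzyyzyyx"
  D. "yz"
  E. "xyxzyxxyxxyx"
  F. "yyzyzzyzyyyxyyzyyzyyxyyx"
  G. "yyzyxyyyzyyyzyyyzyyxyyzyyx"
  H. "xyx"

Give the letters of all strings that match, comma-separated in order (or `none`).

A → match
B → match
C → match
D → no match
E → no match
F → match
G → match
H → match

A, B, C, F, G, H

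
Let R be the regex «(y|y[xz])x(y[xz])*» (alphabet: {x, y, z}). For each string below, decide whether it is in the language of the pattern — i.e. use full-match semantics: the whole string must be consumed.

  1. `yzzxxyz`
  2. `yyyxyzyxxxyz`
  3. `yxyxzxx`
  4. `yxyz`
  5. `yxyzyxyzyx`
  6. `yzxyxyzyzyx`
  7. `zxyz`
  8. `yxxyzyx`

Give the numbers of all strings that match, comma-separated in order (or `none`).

4, 5, 6, 8

1. `yzzxxyz` → no match
2. `yyyxyzyxxxyz` → no match
3. `yxyxzxx` → no match
4. `yxyz` → match
5. `yxyzyxyzyx` → match
6. `yzxyxyzyzyx` → match
7. `zxyz` → no match — must start with `y`
8. `yxxyzyx` → match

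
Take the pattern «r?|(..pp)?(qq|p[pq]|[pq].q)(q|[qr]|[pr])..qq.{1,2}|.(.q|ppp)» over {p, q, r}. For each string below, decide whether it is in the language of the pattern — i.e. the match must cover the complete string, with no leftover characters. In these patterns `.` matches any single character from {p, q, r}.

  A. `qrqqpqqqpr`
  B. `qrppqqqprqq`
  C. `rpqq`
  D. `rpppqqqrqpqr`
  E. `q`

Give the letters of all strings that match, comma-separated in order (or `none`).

A

A → match
B → no match
C → no match
D → no match
E → no match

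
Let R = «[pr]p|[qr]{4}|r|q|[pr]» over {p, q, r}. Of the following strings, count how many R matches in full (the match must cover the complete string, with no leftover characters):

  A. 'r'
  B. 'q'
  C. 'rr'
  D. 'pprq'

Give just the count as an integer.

A → match
B → match
C → no match
D → no match
Total matched: 2

2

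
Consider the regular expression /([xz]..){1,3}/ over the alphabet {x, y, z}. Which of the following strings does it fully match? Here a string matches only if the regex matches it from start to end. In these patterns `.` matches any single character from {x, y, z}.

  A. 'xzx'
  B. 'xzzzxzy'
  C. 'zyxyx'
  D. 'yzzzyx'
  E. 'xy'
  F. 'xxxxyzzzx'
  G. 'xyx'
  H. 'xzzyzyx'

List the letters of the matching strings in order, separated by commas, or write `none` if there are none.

A, F, G

A → match
B → no match
C → no match
D → no match
E → no match
F → match
G → match
H → no match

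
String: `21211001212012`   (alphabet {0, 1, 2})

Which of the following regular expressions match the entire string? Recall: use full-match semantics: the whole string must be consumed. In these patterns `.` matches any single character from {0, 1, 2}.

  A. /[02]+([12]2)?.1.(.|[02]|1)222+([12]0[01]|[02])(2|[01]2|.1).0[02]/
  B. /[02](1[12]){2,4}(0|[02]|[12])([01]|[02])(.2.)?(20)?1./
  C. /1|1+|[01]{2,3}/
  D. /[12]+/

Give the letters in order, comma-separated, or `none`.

A → no match
B → match
C → no match
D → no match

B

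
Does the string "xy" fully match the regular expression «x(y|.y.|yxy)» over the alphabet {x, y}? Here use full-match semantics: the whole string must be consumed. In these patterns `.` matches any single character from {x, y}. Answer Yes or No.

Yes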